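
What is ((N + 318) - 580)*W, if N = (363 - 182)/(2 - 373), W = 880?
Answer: -85697040/371 ≈ -2.3099e+5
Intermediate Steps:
N = -181/371 (N = 181/(-371) = 181*(-1/371) = -181/371 ≈ -0.48787)
((N + 318) - 580)*W = ((-181/371 + 318) - 580)*880 = (117797/371 - 580)*880 = -97383/371*880 = -85697040/371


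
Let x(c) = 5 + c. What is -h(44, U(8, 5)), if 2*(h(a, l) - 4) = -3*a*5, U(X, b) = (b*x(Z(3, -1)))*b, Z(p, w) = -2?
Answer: 326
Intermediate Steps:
U(X, b) = 3*b² (U(X, b) = (b*(5 - 2))*b = (b*3)*b = (3*b)*b = 3*b²)
h(a, l) = 4 - 15*a/2 (h(a, l) = 4 + (-3*a*5)/2 = 4 + (-15*a)/2 = 4 - 15*a/2)
-h(44, U(8, 5)) = -(4 - 15/2*44) = -(4 - 330) = -1*(-326) = 326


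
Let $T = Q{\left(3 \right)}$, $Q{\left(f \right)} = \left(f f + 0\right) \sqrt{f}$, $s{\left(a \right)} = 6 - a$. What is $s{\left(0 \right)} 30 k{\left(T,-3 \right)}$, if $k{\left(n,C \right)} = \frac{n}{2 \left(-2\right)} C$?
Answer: $1215 \sqrt{3} \approx 2104.4$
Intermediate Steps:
$Q{\left(f \right)} = f^{\frac{5}{2}}$ ($Q{\left(f \right)} = \left(f^{2} + 0\right) \sqrt{f} = f^{2} \sqrt{f} = f^{\frac{5}{2}}$)
$T = 9 \sqrt{3}$ ($T = 3^{\frac{5}{2}} = 9 \sqrt{3} \approx 15.588$)
$k{\left(n,C \right)} = - \frac{C n}{4}$ ($k{\left(n,C \right)} = \frac{n}{-4} C = n \left(- \frac{1}{4}\right) C = - \frac{n}{4} C = - \frac{C n}{4}$)
$s{\left(0 \right)} 30 k{\left(T,-3 \right)} = \left(6 - 0\right) 30 \left(\left(- \frac{1}{4}\right) \left(-3\right) 9 \sqrt{3}\right) = \left(6 + 0\right) 30 \frac{27 \sqrt{3}}{4} = 6 \cdot 30 \frac{27 \sqrt{3}}{4} = 180 \frac{27 \sqrt{3}}{4} = 1215 \sqrt{3}$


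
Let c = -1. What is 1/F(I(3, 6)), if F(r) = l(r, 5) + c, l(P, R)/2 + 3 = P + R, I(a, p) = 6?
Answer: 1/15 ≈ 0.066667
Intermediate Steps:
l(P, R) = -6 + 2*P + 2*R (l(P, R) = -6 + 2*(P + R) = -6 + (2*P + 2*R) = -6 + 2*P + 2*R)
F(r) = 3 + 2*r (F(r) = (-6 + 2*r + 2*5) - 1 = (-6 + 2*r + 10) - 1 = (4 + 2*r) - 1 = 3 + 2*r)
1/F(I(3, 6)) = 1/(3 + 2*6) = 1/(3 + 12) = 1/15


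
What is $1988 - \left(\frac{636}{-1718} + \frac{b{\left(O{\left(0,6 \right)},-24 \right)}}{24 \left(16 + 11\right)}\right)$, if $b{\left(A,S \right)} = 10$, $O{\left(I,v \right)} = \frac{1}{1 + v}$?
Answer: $\frac{553390945}{278316} \approx 1988.4$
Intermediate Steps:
$1988 - \left(\frac{636}{-1718} + \frac{b{\left(O{\left(0,6 \right)},-24 \right)}}{24 \left(16 + 11\right)}\right) = 1988 - \left(\frac{636}{-1718} + \frac{10}{24 \left(16 + 11\right)}\right) = 1988 - \left(636 \left(- \frac{1}{1718}\right) + \frac{10}{24 \cdot 27}\right) = 1988 - \left(- \frac{318}{859} + \frac{10}{648}\right) = 1988 - \left(- \frac{318}{859} + 10 \cdot \frac{1}{648}\right) = 1988 - \left(- \frac{318}{859} + \frac{5}{324}\right) = 1988 - - \frac{98737}{278316} = 1988 + \frac{98737}{278316} = \frac{553390945}{278316}$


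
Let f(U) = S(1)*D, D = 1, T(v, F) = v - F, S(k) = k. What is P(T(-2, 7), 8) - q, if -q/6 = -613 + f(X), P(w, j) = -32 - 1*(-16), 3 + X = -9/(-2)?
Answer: -3688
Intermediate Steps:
X = 3/2 (X = -3 - 9/(-2) = -3 - 9*(-½) = -3 + 9/2 = 3/2 ≈ 1.5000)
P(w, j) = -16 (P(w, j) = -32 + 16 = -16)
f(U) = 1 (f(U) = 1*1 = 1)
q = 3672 (q = -6*(-613 + 1) = -6*(-612) = 3672)
P(T(-2, 7), 8) - q = -16 - 1*3672 = -16 - 3672 = -3688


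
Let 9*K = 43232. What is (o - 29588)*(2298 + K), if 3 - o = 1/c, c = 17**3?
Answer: -9289970588884/44217 ≈ -2.1010e+8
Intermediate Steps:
K = 43232/9 (K = (1/9)*43232 = 43232/9 ≈ 4803.6)
c = 4913
o = 14738/4913 (o = 3 - 1/4913 = 14738/4913 ≈ 2.9998)
(o - 29588)*(2298 + K) = (14738/4913 - 29588)*(2298 + 43232/9) = -145351106/4913*63914/9 = -9289970588884/44217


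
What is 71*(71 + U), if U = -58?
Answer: 923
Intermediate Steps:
71*(71 + U) = 71*(71 - 58) = 71*13 = 923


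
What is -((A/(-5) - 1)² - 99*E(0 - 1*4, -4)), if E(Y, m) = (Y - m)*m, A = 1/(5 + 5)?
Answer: -2601/2500 ≈ -1.0404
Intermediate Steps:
A = ⅒ (A = 1/10 = ⅒ ≈ 0.10000)
E(Y, m) = m*(Y - m)
-((A/(-5) - 1)² - 99*E(0 - 1*4, -4)) = -(((⅒)/(-5) - 1)² - (-396)*((0 - 1*4) - 1*(-4))) = -(((⅒)*(-⅕) - 1)² - (-396)*((0 - 4) + 4)) = -((-1/50 - 1)² - (-396)*(-4 + 4)) = -((-51/50)² - (-396)*0) = -(2601/2500 - 99*0) = -(2601/2500 + 0) = -1*2601/2500 = -2601/2500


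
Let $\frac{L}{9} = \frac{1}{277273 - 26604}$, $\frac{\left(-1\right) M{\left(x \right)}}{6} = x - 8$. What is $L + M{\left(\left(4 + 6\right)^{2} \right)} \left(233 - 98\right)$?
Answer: $- \frac{18679853871}{250669} \approx -74520.0$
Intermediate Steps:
$M{\left(x \right)} = 48 - 6 x$ ($M{\left(x \right)} = - 6 \left(x - 8\right) = - 6 \left(-8 + x\right) = 48 - 6 x$)
$L = \frac{9}{250669}$ ($L = \frac{9}{277273 - 26604} = \frac{9}{250669} \approx 3.5904 \cdot 10^{-5}$)
$L + M{\left(\left(4 + 6\right)^{2} \right)} \left(233 - 98\right) = \frac{9}{250669} + \left(48 - 6 \left(4 + 6\right)^{2}\right) \left(233 - 98\right) = \frac{9}{250669} + \left(48 - 6 \cdot 10^{2}\right) 135 = \frac{9}{250669} + \left(48 - 600\right) 135 = \frac{9}{250669} - 74520 = - \frac{18679853871}{250669}$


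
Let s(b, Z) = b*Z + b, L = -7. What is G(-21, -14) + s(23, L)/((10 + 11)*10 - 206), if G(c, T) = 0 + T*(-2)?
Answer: -13/2 ≈ -6.5000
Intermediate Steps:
G(c, T) = -2*T (G(c, T) = 0 - 2*T = -2*T)
s(b, Z) = b + Z*b (s(b, Z) = Z*b + b = b + Z*b)
G(-21, -14) + s(23, L)/((10 + 11)*10 - 206) = -2*(-14) + (23*(1 - 7))/((10 + 11)*10 - 206) = 28 + (23*(-6))/(21*10 - 206) = 28 - 138/(210 - 206) = 28 - 138/4 = 28 + (1/4)*(-138) = 28 - 69/2 = -13/2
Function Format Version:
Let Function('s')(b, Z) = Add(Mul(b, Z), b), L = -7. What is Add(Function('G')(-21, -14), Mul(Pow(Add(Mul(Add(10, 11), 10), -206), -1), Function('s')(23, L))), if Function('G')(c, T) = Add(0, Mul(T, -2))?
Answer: Rational(-13, 2) ≈ -6.5000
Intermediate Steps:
Function('G')(c, T) = Mul(-2, T) (Function('G')(c, T) = Add(0, Mul(-2, T)) = Mul(-2, T))
Function('s')(b, Z) = Add(b, Mul(Z, b)) (Function('s')(b, Z) = Add(Mul(Z, b), b) = Add(b, Mul(Z, b)))
Add(Function('G')(-21, -14), Mul(Pow(Add(Mul(Add(10, 11), 10), -206), -1), Function('s')(23, L))) = Add(Mul(-2, -14), Mul(Pow(Add(Mul(Add(10, 11), 10), -206), -1), Mul(23, Add(1, -7)))) = Add(28, Mul(Pow(Add(Mul(21, 10), -206), -1), Mul(23, -6))) = Add(28, Mul(Pow(Add(210, -206), -1), -138)) = Add(28, Mul(Pow(4, -1), -138)) = Add(28, Mul(Rational(1, 4), -138)) = Add(28, Rational(-69, 2)) = Rational(-13, 2)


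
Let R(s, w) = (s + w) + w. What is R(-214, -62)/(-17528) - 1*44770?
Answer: -392364111/8764 ≈ -44770.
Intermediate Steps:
R(s, w) = s + 2*w
R(-214, -62)/(-17528) - 1*44770 = (-214 + 2*(-62))/(-17528) - 1*44770 = (-214 - 124)*(-1/17528) - 44770 = -338*(-1/17528) - 44770 = 169/8764 - 44770 = -392364111/8764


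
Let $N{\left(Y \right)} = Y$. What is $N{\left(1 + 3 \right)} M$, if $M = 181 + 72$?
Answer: $1012$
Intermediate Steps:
$M = 253$
$N{\left(1 + 3 \right)} M = \left(1 + 3\right) 253 = 4 \cdot 253 = 1012$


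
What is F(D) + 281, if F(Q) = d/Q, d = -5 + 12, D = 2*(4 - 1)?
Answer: 1693/6 ≈ 282.17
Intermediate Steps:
D = 6 (D = 2*3 = 6)
d = 7
F(Q) = 7/Q
F(D) + 281 = 7/6 + 281 = 1693/6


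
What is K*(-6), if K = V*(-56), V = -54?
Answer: -18144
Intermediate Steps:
K = 3024 (K = -54*(-56) = 3024)
K*(-6) = 3024*(-6) = -18144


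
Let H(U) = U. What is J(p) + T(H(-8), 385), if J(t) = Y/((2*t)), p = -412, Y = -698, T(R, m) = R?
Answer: -2947/412 ≈ -7.1529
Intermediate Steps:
J(t) = -349/t (J(t) = -698*1/(2*t) = -349/t)
J(p) + T(H(-8), 385) = -349/(-412) - 8 = -349*(-1/412) - 8 = 349/412 - 8 = -2947/412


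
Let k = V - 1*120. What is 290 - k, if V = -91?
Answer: 501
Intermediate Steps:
k = -211 (k = -91 - 1*120 = -91 - 120 = -211)
290 - k = 290 - 1*(-211) = 290 + 211 = 501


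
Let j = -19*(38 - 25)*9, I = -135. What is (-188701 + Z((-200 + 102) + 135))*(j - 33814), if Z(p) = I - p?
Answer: 6806416301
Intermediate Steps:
j = -2223 (j = -19*13*9 = -247*9 = -2223)
Z(p) = -135 - p
(-188701 + Z((-200 + 102) + 135))*(j - 33814) = (-188701 + (-135 - ((-200 + 102) + 135)))*(-2223 - 33814) = (-188701 + (-135 - (-98 + 135)))*(-36037) = (-188701 + (-135 - 1*37))*(-36037) = (-188701 + (-135 - 37))*(-36037) = (-188701 - 172)*(-36037) = -188873*(-36037) = 6806416301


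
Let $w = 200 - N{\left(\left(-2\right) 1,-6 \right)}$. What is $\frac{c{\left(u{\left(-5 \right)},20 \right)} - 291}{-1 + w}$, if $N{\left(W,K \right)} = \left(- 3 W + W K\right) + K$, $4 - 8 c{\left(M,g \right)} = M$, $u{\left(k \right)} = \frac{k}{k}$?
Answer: $- \frac{2325}{1496} \approx -1.5541$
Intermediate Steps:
$u{\left(k \right)} = 1$
$c{\left(M,g \right)} = \frac{1}{2} - \frac{M}{8}$
$N{\left(W,K \right)} = K - 3 W + K W$ ($N{\left(W,K \right)} = \left(- 3 W + K W\right) + K = K - 3 W + K W$)
$w = 188$ ($w = 200 - \left(-6 - 3 \left(\left(-2\right) 1\right) - 6 \left(\left(-2\right) 1\right)\right) = 200 - \left(-6 - -6 - -12\right) = 200 - \left(-6 + 6 + 12\right) = 200 - 12 = 188$)
$\frac{c{\left(u{\left(-5 \right)},20 \right)} - 291}{-1 + w} = \frac{\left(\frac{1}{2} - \frac{1}{8}\right) - 291}{-1 + 188} = \frac{\left(\frac{1}{2} - \frac{1}{8}\right) - 291}{187} = \left(\frac{3}{8} - 291\right) \frac{1}{187} = \left(- \frac{2325}{8}\right) \frac{1}{187} = - \frac{2325}{1496}$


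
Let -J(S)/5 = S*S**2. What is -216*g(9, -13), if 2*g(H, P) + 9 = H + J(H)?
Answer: 393660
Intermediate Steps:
J(S) = -5*S**3 (J(S) = -5*S*S**2 = -5*S**3)
g(H, P) = -9/2 + H/2 - 5*H**3/2 (g(H, P) = -9/2 + (H - 5*H**3)/2 = -9/2 + (H/2 - 5*H**3/2) = -9/2 + H/2 - 5*H**3/2)
-216*g(9, -13) = -216*(-9/2 + (1/2)*9 - 5/2*9**3) = -216*(-9/2 + 9/2 - 5/2*729) = -216*(-9/2 + 9/2 - 3645/2) = -216*(-3645/2) = 393660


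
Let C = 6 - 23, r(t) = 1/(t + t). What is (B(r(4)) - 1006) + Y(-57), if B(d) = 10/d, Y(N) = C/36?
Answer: -33353/36 ≈ -926.47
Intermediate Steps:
r(t) = 1/(2*t)
C = -17
Y(N) = -17/36
(B(r(4)) - 1006) + Y(-57) = (10/(((1/2)/4)) - 1006) - 17/36 = (10/(((1/2)*(1/4))) - 1006) - 17/36 = (10/(1/8) - 1006) - 17/36 = (10*8 - 1006) - 17/36 = (80 - 1006) - 17/36 = -926 - 17/36 = -33353/36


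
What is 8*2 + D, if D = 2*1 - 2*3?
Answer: 12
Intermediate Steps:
D = -4 (D = 2 - 6 = -4)
8*2 + D = 8*2 - 4 = 16 - 4 = 12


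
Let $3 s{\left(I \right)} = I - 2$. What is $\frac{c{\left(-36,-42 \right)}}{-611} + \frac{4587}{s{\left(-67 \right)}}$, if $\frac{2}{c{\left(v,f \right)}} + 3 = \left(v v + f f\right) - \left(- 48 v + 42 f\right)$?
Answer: $- \frac{8668618147}{43465929} \approx -199.43$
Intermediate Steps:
$c{\left(v,f \right)} = \frac{2}{-3 + f^{2} + v^{2} - 42 f + 48 v}$ ($c{\left(v,f \right)} = \frac{2}{-3 - \left(- 48 v + 42 f - f f - v v\right)} = \frac{2}{-3 - \left(- f^{2} - v^{2} - 48 v + 42 f\right)} = \frac{2}{-3 + \left(f^{2} + v^{2} - 42 f + 48 v\right)} = \frac{2}{-3 + f^{2} + v^{2} - 42 f + 48 v}$)
$s{\left(I \right)} = - \frac{2}{3} + \frac{I}{3}$ ($s{\left(I \right)} = \frac{I - 2}{3} = \frac{-2 + I}{3} = - \frac{2}{3} + \frac{I}{3}$)
$\frac{c{\left(-36,-42 \right)}}{-611} + \frac{4587}{s{\left(-67 \right)}} = \frac{2 \frac{1}{-3 + \left(-42\right)^{2} + \left(-36\right)^{2} - -1764 + 48 \left(-36\right)}}{-611} + \frac{4587}{- \frac{2}{3} + \frac{1}{3} \left(-67\right)} = \frac{2}{-3 + 1764 + 1296 + 1764 - 1728} \left(- \frac{1}{611}\right) + \frac{4587}{- \frac{2}{3} - \frac{67}{3}} = \frac{2}{3093} \left(- \frac{1}{611}\right) + \frac{4587}{-23} = 2 \cdot \frac{1}{3093} \left(- \frac{1}{611}\right) + 4587 \left(- \frac{1}{23}\right) = \frac{2}{3093} \left(- \frac{1}{611}\right) - \frac{4587}{23} = - \frac{2}{1889823} - \frac{4587}{23} = - \frac{8668618147}{43465929}$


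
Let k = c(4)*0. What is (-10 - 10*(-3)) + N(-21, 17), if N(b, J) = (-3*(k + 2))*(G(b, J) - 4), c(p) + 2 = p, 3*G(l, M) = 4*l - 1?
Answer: 214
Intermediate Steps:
G(l, M) = -⅓ + 4*l/3 (G(l, M) = (4*l - 1)/3 = (-1 + 4*l)/3 = -⅓ + 4*l/3)
c(p) = -2 + p
k = 0 (k = (-2 + 4)*0 = 2*0 = 0)
N(b, J) = 26 - 8*b (N(b, J) = (-3*(0 + 2))*((-⅓ + 4*b/3) - 4) = (-3*2)*(-13/3 + 4*b/3) = -6*(-13/3 + 4*b/3) = 26 - 8*b)
(-10 - 10*(-3)) + N(-21, 17) = (-10 - 10*(-3)) + (26 - 8*(-21)) = (-10 + 30) + (26 + 168) = 20 + 194 = 214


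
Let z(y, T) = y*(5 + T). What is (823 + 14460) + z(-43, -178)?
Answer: 22722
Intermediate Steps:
(823 + 14460) + z(-43, -178) = (823 + 14460) - 43*(5 - 178) = 15283 - 43*(-173) = 15283 + 7439 = 22722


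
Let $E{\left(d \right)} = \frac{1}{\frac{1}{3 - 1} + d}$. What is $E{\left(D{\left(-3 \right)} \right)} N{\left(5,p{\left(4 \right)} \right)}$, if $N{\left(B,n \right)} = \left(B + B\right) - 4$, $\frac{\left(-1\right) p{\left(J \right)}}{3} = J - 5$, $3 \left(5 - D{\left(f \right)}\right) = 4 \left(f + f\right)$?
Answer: $\frac{4}{9} \approx 0.44444$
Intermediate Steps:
$D{\left(f \right)} = 5 - \frac{8 f}{3}$ ($D{\left(f \right)} = 5 - \frac{4 \left(f + f\right)}{3} = 5 - \frac{4 \cdot 2 f}{3} = 5 - \frac{8 f}{3}$)
$E{\left(d \right)} = \frac{1}{\frac{1}{2} + d}$
$p{\left(J \right)} = 15 - 3 J$ ($p{\left(J \right)} = - 3 \left(J - 5\right) = - 3 \left(-5 + J\right) = 15 - 3 J$)
$N{\left(B,n \right)} = -4 + 2 B$ ($N{\left(B,n \right)} = 2 B - 4 = -4 + 2 B$)
$E{\left(D{\left(-3 \right)} \right)} N{\left(5,p{\left(4 \right)} \right)} = \frac{2}{1 + 2 \left(5 - -8\right)} \left(-4 + 2 \cdot 5\right) = \frac{2}{1 + 2 \left(5 + 8\right)} \left(-4 + 10\right) = \frac{2}{1 + 2 \cdot 13} \cdot 6 = \frac{2}{1 + 26} \cdot 6 = \frac{2}{27} \cdot 6 = \frac{4}{9}$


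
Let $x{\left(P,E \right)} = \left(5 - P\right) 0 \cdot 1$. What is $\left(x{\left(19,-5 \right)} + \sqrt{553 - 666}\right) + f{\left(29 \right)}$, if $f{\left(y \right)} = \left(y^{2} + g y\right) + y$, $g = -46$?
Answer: $-464 + i \sqrt{113} \approx -464.0 + 10.63 i$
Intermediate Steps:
$x{\left(P,E \right)} = 0$ ($x{\left(P,E \right)} = 0 \cdot 1 = 0$)
$f{\left(y \right)} = y^{2} - 45 y$ ($f{\left(y \right)} = \left(y^{2} - 46 y\right) + y = y^{2} - 45 y$)
$\left(x{\left(19,-5 \right)} + \sqrt{553 - 666}\right) + f{\left(29 \right)} = \left(0 + \sqrt{553 - 666}\right) + 29 \left(-45 + 29\right) = \left(0 + \sqrt{-113}\right) + 29 \left(-16\right) = \left(0 + i \sqrt{113}\right) - 464 = i \sqrt{113} - 464 = -464 + i \sqrt{113}$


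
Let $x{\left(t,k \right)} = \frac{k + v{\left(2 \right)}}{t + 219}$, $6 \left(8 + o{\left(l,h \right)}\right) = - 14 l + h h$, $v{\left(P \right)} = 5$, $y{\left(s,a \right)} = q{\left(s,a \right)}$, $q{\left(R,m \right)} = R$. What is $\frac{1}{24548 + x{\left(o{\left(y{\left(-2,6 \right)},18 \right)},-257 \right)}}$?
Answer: $\frac{809}{19858576} \approx 4.0738 \cdot 10^{-5}$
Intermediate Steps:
$y{\left(s,a \right)} = s$
$o{\left(l,h \right)} = -8 - \frac{7 l}{3} + \frac{h^{2}}{6}$ ($o{\left(l,h \right)} = -8 + \frac{- 14 l + h h}{6} = -8 + \frac{- 14 l + h^{2}}{6} = -8 + \frac{h^{2} - 14 l}{6} = -8 + \left(- \frac{7 l}{3} + \frac{h^{2}}{6}\right) = -8 - \frac{7 l}{3} + \frac{h^{2}}{6}$)
$x{\left(t,k \right)} = \frac{5 + k}{219 + t}$ ($x{\left(t,k \right)} = \frac{k + 5}{t + 219} = \frac{5 + k}{219 + t}$)
$\frac{1}{24548 + x{\left(o{\left(y{\left(-2,6 \right)},18 \right)},-257 \right)}} = \frac{1}{24548 + \frac{5 - 257}{219 - \left(\frac{10}{3} - 54\right)}} = \frac{1}{24548 + \frac{1}{219 + \left(-8 + \frac{14}{3} + \frac{1}{6} \cdot 324\right)} \left(-252\right)} = \frac{1}{24548 + \frac{1}{219 + \left(-8 + \frac{14}{3} + 54\right)} \left(-252\right)} = \frac{1}{24548 + \frac{1}{219 + \frac{152}{3}} \left(-252\right)} = \frac{1}{24548 + \frac{1}{\frac{809}{3}} \left(-252\right)} = \frac{1}{24548 + \frac{3}{809} \left(-252\right)} = \frac{1}{24548 - \frac{756}{809}} = \frac{1}{\frac{19858576}{809}} = \frac{809}{19858576}$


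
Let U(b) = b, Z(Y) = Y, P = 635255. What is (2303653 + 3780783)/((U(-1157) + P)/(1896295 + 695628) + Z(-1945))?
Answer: -15770389610428/5040656137 ≈ -3128.6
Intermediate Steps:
(2303653 + 3780783)/((U(-1157) + P)/(1896295 + 695628) + Z(-1945)) = (2303653 + 3780783)/((-1157 + 635255)/(1896295 + 695628) - 1945) = 6084436/(634098/2591923 - 1945) = 6084436/(-5040656137/2591923) = 6084436*(-2591923/5040656137) = -15770389610428/5040656137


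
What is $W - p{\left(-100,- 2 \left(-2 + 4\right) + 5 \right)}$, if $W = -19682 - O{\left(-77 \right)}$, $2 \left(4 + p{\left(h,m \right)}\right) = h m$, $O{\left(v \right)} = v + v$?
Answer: $-19474$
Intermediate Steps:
$O{\left(v \right)} = 2 v$
$p{\left(h,m \right)} = -4 + \frac{h m}{2}$
$W = -19528$ ($W = -19682 - 2 \left(-77\right) = -19682 - -154 = -19682 + 154 = -19528$)
$W - p{\left(-100,- 2 \left(-2 + 4\right) + 5 \right)} = -19528 - \left(-4 + \frac{1}{2} \left(-100\right) \left(- 2 \left(-2 + 4\right) + 5\right)\right) = -19528 - \left(-4 + \frac{1}{2} \left(-100\right) \left(\left(-2\right) 2 + 5\right)\right) = -19528 - \left(-4 + \frac{1}{2} \left(-100\right) \left(-4 + 5\right)\right) = -19528 - \left(-4 + \frac{1}{2} \left(-100\right) 1\right) = -19528 - \left(-4 - 50\right) = -19528 - -54 = -19528 + 54 = -19474$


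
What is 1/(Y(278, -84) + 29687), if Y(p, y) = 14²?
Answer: 1/29883 ≈ 3.3464e-5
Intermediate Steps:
Y(p, y) = 196
1/(Y(278, -84) + 29687) = 1/(196 + 29687) = 1/29883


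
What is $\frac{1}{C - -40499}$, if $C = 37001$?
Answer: $\frac{1}{77500} \approx 1.2903 \cdot 10^{-5}$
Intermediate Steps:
$\frac{1}{C - -40499} = \frac{1}{37001 - -40499} = \frac{1}{37001 + 40499} = \frac{1}{77500}$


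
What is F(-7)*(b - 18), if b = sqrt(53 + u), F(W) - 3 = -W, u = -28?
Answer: -130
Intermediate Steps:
F(W) = 3 - W
b = 5 (b = sqrt(53 - 28) = sqrt(25) = 5)
F(-7)*(b - 18) = (3 - 1*(-7))*(5 - 18) = (3 + 7)*(-13) = 10*(-13) = -130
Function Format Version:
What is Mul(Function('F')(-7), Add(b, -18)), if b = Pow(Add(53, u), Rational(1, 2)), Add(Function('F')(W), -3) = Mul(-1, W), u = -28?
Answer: -130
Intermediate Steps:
Function('F')(W) = Add(3, Mul(-1, W))
b = 5 (b = Pow(Add(53, -28), Rational(1, 2)) = Pow(25, Rational(1, 2)) = 5)
Mul(Function('F')(-7), Add(b, -18)) = Mul(Add(3, Mul(-1, -7)), Add(5, -18)) = Mul(Add(3, 7), -13) = Mul(10, -13) = -130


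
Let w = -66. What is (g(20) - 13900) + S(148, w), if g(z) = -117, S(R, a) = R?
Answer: -13869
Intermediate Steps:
(g(20) - 13900) + S(148, w) = (-117 - 13900) + 148 = -14017 + 148 = -13869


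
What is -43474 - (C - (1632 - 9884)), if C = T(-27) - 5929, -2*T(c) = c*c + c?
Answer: -45446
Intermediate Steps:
T(c) = -c/2 - c²/2 (T(c) = -(c*c + c)/2 = -(c² + c)/2 = -(c + c²)/2 = -c/2 - c²/2)
C = -6280 (C = -½*(-27)*(1 - 27) - 5929 = -½*(-27)*(-26) - 5929 = -351 - 5929 = -6280)
-43474 - (C - (1632 - 9884)) = -43474 - (-6280 - (1632 - 9884)) = -43474 - (-6280 - 1*(-8252)) = -43474 - (-6280 + 8252) = -43474 - 1*1972 = -43474 - 1972 = -45446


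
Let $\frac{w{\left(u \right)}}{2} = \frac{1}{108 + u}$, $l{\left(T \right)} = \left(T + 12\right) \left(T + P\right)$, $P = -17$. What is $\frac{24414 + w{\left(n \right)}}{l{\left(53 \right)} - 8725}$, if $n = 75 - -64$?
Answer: $- \frac{1206052}{315419} \approx -3.8237$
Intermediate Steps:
$n = 139$ ($n = 75 + 64 = 139$)
$l{\left(T \right)} = \left(-17 + T\right) \left(12 + T\right)$ ($l{\left(T \right)} = \left(T + 12\right) \left(T - 17\right) = \left(12 + T\right) \left(-17 + T\right) = \left(-17 + T\right) \left(12 + T\right)$)
$w{\left(u \right)} = \frac{2}{108 + u}$
$\frac{24414 + w{\left(n \right)}}{l{\left(53 \right)} - 8725} = \frac{24414 + \frac{2}{108 + 139}}{\left(-204 + 53^{2} - 265\right) - 8725} = \frac{24414 + \frac{2}{247}}{\left(-204 + 2809 - 265\right) - 8725} = \frac{24414 + 2 \cdot \frac{1}{247}}{2340 - 8725} = \frac{24414 + \frac{2}{247}}{-6385} = \frac{6030260}{247} \left(- \frac{1}{6385}\right) = - \frac{1206052}{315419}$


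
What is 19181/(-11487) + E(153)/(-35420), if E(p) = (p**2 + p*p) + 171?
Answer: -1081769/361020 ≈ -2.9964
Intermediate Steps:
E(p) = 171 + 2*p**2 (E(p) = (p**2 + p**2) + 171 = 2*p**2 + 171 = 171 + 2*p**2)
19181/(-11487) + E(153)/(-35420) = 19181/(-11487) + (171 + 2*153**2)/(-35420) = 19181*(-1/11487) + (171 + 2*23409)*(-1/35420) = -19181/11487 + (171 + 46818)*(-1/35420) = -19181/11487 + 46989*(-1/35420) = -19181/11487 - 2043/1540 = -1081769/361020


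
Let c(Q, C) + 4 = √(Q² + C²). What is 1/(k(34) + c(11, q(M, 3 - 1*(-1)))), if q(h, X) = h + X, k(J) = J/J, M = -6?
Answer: 3/116 + 5*√5/116 ≈ 0.12224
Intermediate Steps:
k(J) = 1
q(h, X) = X + h
c(Q, C) = -4 + √(C² + Q²) (c(Q, C) = -4 + √(Q² + C²) = -4 + √(C² + Q²))
1/(k(34) + c(11, q(M, 3 - 1*(-1)))) = 1/(1 + (-4 + √(((3 - 1*(-1)) - 6)² + 11²))) = 1/(1 + (-4 + √(((3 + 1) - 6)² + 121))) = 1/(1 + (-4 + √((4 - 6)² + 121))) = 1/(1 + (-4 + √((-2)² + 121))) = 1/(1 + (-4 + √(4 + 121))) = 1/(1 + (-4 + √125)) = 1/(1 + (-4 + 5*√5)) = 1/(-3 + 5*√5)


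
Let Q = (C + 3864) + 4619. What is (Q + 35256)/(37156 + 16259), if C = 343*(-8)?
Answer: 911/1187 ≈ 0.76748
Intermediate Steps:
C = -2744
Q = 5739 (Q = (-2744 + 3864) + 4619 = 1120 + 4619 = 5739)
(Q + 35256)/(37156 + 16259) = (5739 + 35256)/(37156 + 16259) = 40995/53415 = 40995*(1/53415) = 911/1187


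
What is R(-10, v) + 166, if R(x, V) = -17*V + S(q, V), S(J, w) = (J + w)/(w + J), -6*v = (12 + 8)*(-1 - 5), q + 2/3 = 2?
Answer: -173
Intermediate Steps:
q = 4/3 (q = -⅔ + 2 = 4/3 ≈ 1.3333)
v = 20 (v = -(12 + 8)*(-1 - 5)/6 = -10*(-6)/3 = -⅙*(-120) = 20)
S(J, w) = 1 (S(J, w) = (J + w)/(J + w) = 1)
R(x, V) = 1 - 17*V (R(x, V) = -17*V + 1 = 1 - 17*V)
R(-10, v) + 166 = (1 - 17*20) + 166 = (1 - 340) + 166 = -339 + 166 = -173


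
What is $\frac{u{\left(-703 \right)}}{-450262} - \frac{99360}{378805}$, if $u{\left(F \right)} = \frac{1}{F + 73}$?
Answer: $- \frac{115040652991}{438586706340} \approx -0.2623$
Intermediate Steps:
$u{\left(F \right)} = \frac{1}{73 + F}$
$\frac{u{\left(-703 \right)}}{-450262} - \frac{99360}{378805} = \frac{1}{\left(73 - 703\right) \left(-450262\right)} - \frac{99360}{378805} = \frac{1}{-630} \left(- \frac{1}{450262}\right) - \frac{19872}{75761} = \left(- \frac{1}{630}\right) \left(- \frac{1}{450262}\right) - \frac{19872}{75761} = \frac{1}{283665060} - \frac{19872}{75761} = - \frac{115040652991}{438586706340}$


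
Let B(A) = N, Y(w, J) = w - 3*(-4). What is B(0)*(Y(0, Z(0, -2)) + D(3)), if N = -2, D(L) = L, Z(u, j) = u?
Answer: -30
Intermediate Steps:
Y(w, J) = 12 + w (Y(w, J) = w + 12 = 12 + w)
B(A) = -2
B(0)*(Y(0, Z(0, -2)) + D(3)) = -2*((12 + 0) + 3) = -2*(12 + 3) = -2*15 = -30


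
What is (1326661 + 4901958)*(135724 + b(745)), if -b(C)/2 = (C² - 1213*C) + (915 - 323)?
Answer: 5181339001340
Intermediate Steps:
b(C) = -1184 - 2*C² + 2426*C (b(C) = -2*((C² - 1213*C) + (915 - 323)) = -2*((C² - 1213*C) + 592) = -2*(592 + C² - 1213*C) = -1184 - 2*C² + 2426*C)
(1326661 + 4901958)*(135724 + b(745)) = (1326661 + 4901958)*(135724 + (-1184 - 2*745² + 2426*745)) = 6228619*(135724 + (-1184 - 2*555025 + 1807370)) = 6228619*(135724 + (-1184 - 1110050 + 1807370)) = 6228619*(135724 + 696136) = 6228619*831860 = 5181339001340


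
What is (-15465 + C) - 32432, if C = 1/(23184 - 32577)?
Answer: -449896522/9393 ≈ -47897.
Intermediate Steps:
C = -1/9393 (C = 1/(-9393) = -1/9393 ≈ -0.00010646)
(-15465 + C) - 32432 = (-15465 - 1/9393) - 32432 = -145262746/9393 - 32432 = -449896522/9393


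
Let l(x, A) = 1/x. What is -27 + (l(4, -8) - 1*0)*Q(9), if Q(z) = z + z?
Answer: -45/2 ≈ -22.500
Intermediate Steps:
Q(z) = 2*z
-27 + (l(4, -8) - 1*0)*Q(9) = -27 + (1/4 - 1*0)*(2*9) = -27 + (¼ + 0)*18 = -27 + (¼)*18 = -27 + 9/2 = -45/2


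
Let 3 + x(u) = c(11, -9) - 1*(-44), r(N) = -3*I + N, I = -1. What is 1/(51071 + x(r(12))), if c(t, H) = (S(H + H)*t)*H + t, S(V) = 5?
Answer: 1/50628 ≈ 1.9752e-5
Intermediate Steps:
r(N) = 3 + N (r(N) = -3*(-1) + N = 3 + N)
c(t, H) = t + 5*H*t (c(t, H) = (5*t)*H + t = 5*H*t + t = t + 5*H*t)
x(u) = -443 (x(u) = -3 + (11*(1 + 5*(-9)) - 1*(-44)) = -3 + (11*(1 - 45) + 44) = -3 + (11*(-44) + 44) = -3 + (-484 + 44) = -3 - 440 = -443)
1/(51071 + x(r(12))) = 1/(51071 - 443) = 1/50628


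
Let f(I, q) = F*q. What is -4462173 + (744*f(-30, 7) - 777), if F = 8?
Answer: -4421286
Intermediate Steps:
f(I, q) = 8*q
-4462173 + (744*f(-30, 7) - 777) = -4462173 + (744*(8*7) - 777) = -4462173 + (744*56 - 777) = -4462173 + (41664 - 777) = -4462173 + 40887 = -4421286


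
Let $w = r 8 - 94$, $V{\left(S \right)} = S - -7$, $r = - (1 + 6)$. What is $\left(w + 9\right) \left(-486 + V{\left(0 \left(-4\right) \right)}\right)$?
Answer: $67539$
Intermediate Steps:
$r = -7$ ($r = \left(-1\right) 7 = -7$)
$V{\left(S \right)} = 7 + S$ ($V{\left(S \right)} = S + 7 = 7 + S$)
$w = -150$ ($w = \left(-7\right) 8 - 94 = -56 - 94 = -150$)
$\left(w + 9\right) \left(-486 + V{\left(0 \left(-4\right) \right)}\right) = \left(-150 + 9\right) \left(-486 + \left(7 + 0 \left(-4\right)\right)\right) = - 141 \left(-486 + \left(7 + 0\right)\right) = - 141 \left(-486 + 7\right) = \left(-141\right) \left(-479\right) = 67539$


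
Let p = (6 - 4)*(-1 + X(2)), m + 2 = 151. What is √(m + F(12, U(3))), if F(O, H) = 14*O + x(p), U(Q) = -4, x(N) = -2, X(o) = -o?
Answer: 3*√35 ≈ 17.748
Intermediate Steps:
m = 149 (m = -2 + 151 = 149)
p = -6 (p = (6 - 4)*(-1 - 1*2) = 2*(-1 - 2) = 2*(-3) = -6)
F(O, H) = -2 + 14*O (F(O, H) = 14*O - 2 = -2 + 14*O)
√(m + F(12, U(3))) = √(149 + (-2 + 14*12)) = √(149 + (-2 + 168)) = √(149 + 166) = √315 = 3*√35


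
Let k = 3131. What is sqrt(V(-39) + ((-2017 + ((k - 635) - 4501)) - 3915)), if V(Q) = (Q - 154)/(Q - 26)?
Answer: 8*I*sqrt(523770)/65 ≈ 89.073*I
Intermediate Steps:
V(Q) = (-154 + Q)/(-26 + Q)
sqrt(V(-39) + ((-2017 + ((k - 635) - 4501)) - 3915)) = sqrt((-154 - 39)/(-26 - 39) + ((-2017 + ((3131 - 635) - 4501)) - 3915)) = sqrt(-193/(-65) + ((-2017 + (2496 - 4501)) - 3915)) = sqrt(-1/65*(-193) + ((-2017 - 2005) - 3915)) = sqrt(193/65 + (-4022 - 3915)) = sqrt(193/65 - 7937) = sqrt(-515712/65) = 8*I*sqrt(523770)/65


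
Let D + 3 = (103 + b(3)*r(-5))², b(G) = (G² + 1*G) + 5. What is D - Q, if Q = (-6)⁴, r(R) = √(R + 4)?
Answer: 9021 + 3502*I ≈ 9021.0 + 3502.0*I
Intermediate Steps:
r(R) = √(4 + R)
b(G) = 5 + G + G² (b(G) = (G² + G) + 5 = (G + G²) + 5 = 5 + G + G²)
Q = 1296
D = -3 + (103 + 17*I)² (D = -3 + (103 + (5 + 3 + 3²)*√(4 - 5))² = -3 + (103 + (5 + 3 + 9)*√(-1))² = -3 + (103 + 17*I)² ≈ 10317.0 + 3502.0*I)
D - Q = (10317 + 3502*I) - 1*1296 = (10317 + 3502*I) - 1296 = 9021 + 3502*I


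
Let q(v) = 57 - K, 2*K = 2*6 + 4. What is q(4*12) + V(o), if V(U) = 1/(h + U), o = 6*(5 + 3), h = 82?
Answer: 6371/130 ≈ 49.008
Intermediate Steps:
o = 48 (o = 6*8 = 48)
K = 8 (K = (2*6 + 4)/2 = (12 + 4)/2 = (½)*16 = 8)
V(U) = 1/(82 + U)
q(v) = 49 (q(v) = 57 - 1*8 = 57 - 8 = 49)
q(4*12) + V(o) = 49 + 1/(82 + 48) = 49 + 1/130 = 6371/130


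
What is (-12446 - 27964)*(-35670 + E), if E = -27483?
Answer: 2552012730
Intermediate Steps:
(-12446 - 27964)*(-35670 + E) = (-12446 - 27964)*(-35670 - 27483) = -40410*(-63153) = 2552012730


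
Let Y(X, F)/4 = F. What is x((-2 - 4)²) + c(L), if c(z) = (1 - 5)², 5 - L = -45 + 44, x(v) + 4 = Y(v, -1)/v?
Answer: 107/9 ≈ 11.889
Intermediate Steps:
Y(X, F) = 4*F
x(v) = -4 - 4/v (x(v) = -4 + (4*(-1))/v = -4 - 4/v)
L = 6 (L = 5 - (-45 + 44) = 5 - 1*(-1) = 5 + 1 = 6)
c(z) = 16 (c(z) = (-4)² = 16)
x((-2 - 4)²) + c(L) = (-4 - 4/(-2 - 4)²) + 16 = (-4 - 4/((-6)²)) + 16 = (-4 - 4/36) + 16 = (-4 - 4*1/36) + 16 = (-4 - ⅑) + 16 = -37/9 + 16 = 107/9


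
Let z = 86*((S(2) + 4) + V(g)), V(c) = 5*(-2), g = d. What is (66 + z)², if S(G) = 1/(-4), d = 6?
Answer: 889249/4 ≈ 2.2231e+5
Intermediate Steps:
S(G) = -¼
g = 6
V(c) = -10
z = -1075/2 (z = 86*((-¼ + 4) - 10) = 86*(15/4 - 10) = 86*(-25/4) = -1075/2 ≈ -537.50)
(66 + z)² = (66 - 1075/2)² = (-943/2)² = 889249/4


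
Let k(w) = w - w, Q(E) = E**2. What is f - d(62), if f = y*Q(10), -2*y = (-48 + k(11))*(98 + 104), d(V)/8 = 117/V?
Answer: 15028332/31 ≈ 4.8479e+5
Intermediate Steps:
k(w) = 0
d(V) = 936/V (d(V) = 8*(117/V) = 936/V)
y = 4848 (y = -(-48 + 0)*(98 + 104)/2 = -(-24)*202 = -1/2*(-9696) = 4848)
f = 484800 (f = 4848*10**2 = 4848*100 = 484800)
f - d(62) = 484800 - 936/62 = 484800 - 1*468/31 = 484800 - 468/31 = 15028332/31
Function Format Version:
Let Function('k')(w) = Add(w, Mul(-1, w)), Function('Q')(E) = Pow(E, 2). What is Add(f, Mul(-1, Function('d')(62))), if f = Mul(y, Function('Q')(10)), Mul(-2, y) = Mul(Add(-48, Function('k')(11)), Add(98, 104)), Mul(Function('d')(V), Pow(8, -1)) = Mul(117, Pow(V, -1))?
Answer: Rational(15028332, 31) ≈ 4.8479e+5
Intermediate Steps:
Function('k')(w) = 0
Function('d')(V) = Mul(936, Pow(V, -1)) (Function('d')(V) = Mul(8, Mul(117, Pow(V, -1))) = Mul(936, Pow(V, -1)))
y = 4848 (y = Mul(Rational(-1, 2), Mul(Add(-48, 0), Add(98, 104))) = Mul(Rational(-1, 2), Mul(-48, 202)) = Mul(Rational(-1, 2), -9696) = 4848)
f = 484800 (f = Mul(4848, Pow(10, 2)) = Mul(4848, 100) = 484800)
Add(f, Mul(-1, Function('d')(62))) = Add(484800, Mul(-1, Mul(936, Pow(62, -1)))) = Add(484800, Mul(-1, Mul(936, Rational(1, 62)))) = Add(484800, Mul(-1, Rational(468, 31))) = Add(484800, Rational(-468, 31)) = Rational(15028332, 31)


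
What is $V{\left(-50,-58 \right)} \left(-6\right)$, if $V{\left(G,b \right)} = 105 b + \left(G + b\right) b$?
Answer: $-1044$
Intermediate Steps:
$V{\left(G,b \right)} = 105 b + b \left(G + b\right)$
$V{\left(-50,-58 \right)} \left(-6\right) = - 58 \left(105 - 50 - 58\right) \left(-6\right) = \left(-58\right) \left(-3\right) \left(-6\right) = 174 \left(-6\right) = -1044$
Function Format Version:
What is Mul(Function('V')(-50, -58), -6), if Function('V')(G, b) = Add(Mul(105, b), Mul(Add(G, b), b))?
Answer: -1044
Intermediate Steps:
Function('V')(G, b) = Add(Mul(105, b), Mul(b, Add(G, b)))
Mul(Function('V')(-50, -58), -6) = Mul(Mul(-58, Add(105, -50, -58)), -6) = Mul(Mul(-58, -3), -6) = Mul(174, -6) = -1044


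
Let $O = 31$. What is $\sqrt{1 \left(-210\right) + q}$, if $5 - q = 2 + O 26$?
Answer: $i \sqrt{1013} \approx 31.828 i$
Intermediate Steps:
$q = -803$ ($q = 5 - \left(2 + 31 \cdot 26\right) = 5 - \left(2 + 806\right) = 5 - 808 = -803$)
$\sqrt{1 \left(-210\right) + q} = \sqrt{1 \left(-210\right) - 803} = \sqrt{-210 - 803} = \sqrt{-1013} = i \sqrt{1013}$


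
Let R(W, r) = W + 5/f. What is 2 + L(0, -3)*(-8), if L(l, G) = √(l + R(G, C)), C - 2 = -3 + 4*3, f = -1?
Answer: 2 - 16*I*√2 ≈ 2.0 - 22.627*I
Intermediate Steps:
C = 11 (C = 2 + (-3 + 4*3) = 2 + (-3 + 12) = 2 + 9 = 11)
R(W, r) = -5 + W (R(W, r) = W + 5/(-1) = W + 5*(-1) = W - 5 = -5 + W)
L(l, G) = √(-5 + G + l) (L(l, G) = √(l + (-5 + G)) = √(-5 + G + l))
2 + L(0, -3)*(-8) = 2 + √(-5 - 3 + 0)*(-8) = 2 + √(-8)*(-8) = 2 + (2*I*√2)*(-8) = 2 - 16*I*√2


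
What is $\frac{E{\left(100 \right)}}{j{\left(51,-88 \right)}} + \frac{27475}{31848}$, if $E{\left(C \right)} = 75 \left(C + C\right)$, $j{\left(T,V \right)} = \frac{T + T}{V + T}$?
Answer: $- \frac{2945472925}{541416} \approx -5440.3$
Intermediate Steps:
$j{\left(T,V \right)} = \frac{2 T}{T + V}$
$E{\left(C \right)} = 150 C$ ($E{\left(C \right)} = 75 \cdot 2 C = 150 C$)
$\frac{E{\left(100 \right)}}{j{\left(51,-88 \right)}} + \frac{27475}{31848} = \frac{150 \cdot 100}{2 \cdot 51 \frac{1}{51 - 88}} + \frac{27475}{31848} = \frac{15000}{2 \cdot 51 \frac{1}{-37}} + 27475 \cdot \frac{1}{31848} = \frac{15000}{2 \cdot 51 \left(- \frac{1}{37}\right)} + \frac{27475}{31848} = \frac{15000}{- \frac{102}{37}} + \frac{27475}{31848} = 15000 \left(- \frac{37}{102}\right) + \frac{27475}{31848} = - \frac{92500}{17} + \frac{27475}{31848} = - \frac{2945472925}{541416}$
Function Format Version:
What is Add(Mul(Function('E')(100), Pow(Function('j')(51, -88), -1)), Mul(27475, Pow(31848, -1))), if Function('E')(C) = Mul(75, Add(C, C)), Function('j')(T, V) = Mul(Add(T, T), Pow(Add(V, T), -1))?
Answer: Rational(-2945472925, 541416) ≈ -5440.3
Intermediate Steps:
Function('j')(T, V) = Mul(2, T, Pow(Add(T, V), -1)) (Function('j')(T, V) = Mul(Mul(2, T), Pow(Add(T, V), -1)) = Mul(2, T, Pow(Add(T, V), -1)))
Function('E')(C) = Mul(150, C) (Function('E')(C) = Mul(75, Mul(2, C)) = Mul(150, C))
Add(Mul(Function('E')(100), Pow(Function('j')(51, -88), -1)), Mul(27475, Pow(31848, -1))) = Add(Mul(Mul(150, 100), Pow(Mul(2, 51, Pow(Add(51, -88), -1)), -1)), Mul(27475, Pow(31848, -1))) = Add(Mul(15000, Pow(Mul(2, 51, Pow(-37, -1)), -1)), Mul(27475, Rational(1, 31848))) = Add(Mul(15000, Pow(Mul(2, 51, Rational(-1, 37)), -1)), Rational(27475, 31848)) = Add(Mul(15000, Pow(Rational(-102, 37), -1)), Rational(27475, 31848)) = Add(Mul(15000, Rational(-37, 102)), Rational(27475, 31848)) = Add(Rational(-92500, 17), Rational(27475, 31848)) = Rational(-2945472925, 541416)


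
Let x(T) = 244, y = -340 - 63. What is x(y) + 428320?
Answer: 428564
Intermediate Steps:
y = -403
x(y) + 428320 = 244 + 428320 = 428564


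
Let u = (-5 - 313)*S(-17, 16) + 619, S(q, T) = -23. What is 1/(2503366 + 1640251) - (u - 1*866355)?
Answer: 3556971992375/4143617 ≈ 8.5842e+5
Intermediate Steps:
u = 7933 (u = (-5 - 313)*(-23) + 619 = -318*(-23) + 619 = 7314 + 619 = 7933)
1/(2503366 + 1640251) - (u - 1*866355) = 1/(2503366 + 1640251) - (7933 - 1*866355) = 1/4143617 - (7933 - 866355) = 1/4143617 - 1*(-858422) = 1/4143617 + 858422 = 3556971992375/4143617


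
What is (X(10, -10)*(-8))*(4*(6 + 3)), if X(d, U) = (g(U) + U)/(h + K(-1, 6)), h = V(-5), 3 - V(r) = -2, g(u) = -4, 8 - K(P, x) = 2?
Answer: 4032/11 ≈ 366.55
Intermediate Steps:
K(P, x) = 6 (K(P, x) = 8 - 1*2 = 8 - 2 = 6)
V(r) = 5 (V(r) = 3 - 1*(-2) = 3 + 2 = 5)
h = 5
X(d, U) = -4/11 + U/11 (X(d, U) = (-4 + U)/(5 + 6) = (-4 + U)/11 = (-4 + U)*(1/11) = -4/11 + U/11)
(X(10, -10)*(-8))*(4*(6 + 3)) = ((-4/11 + (1/11)*(-10))*(-8))*(4*(6 + 3)) = ((-4/11 - 10/11)*(-8))*(4*9) = -14/11*(-8)*36 = (112/11)*36 = 4032/11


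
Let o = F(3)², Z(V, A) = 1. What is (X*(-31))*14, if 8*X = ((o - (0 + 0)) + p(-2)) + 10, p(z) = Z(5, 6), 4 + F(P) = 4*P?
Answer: -16275/4 ≈ -4068.8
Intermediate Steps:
F(P) = -4 + 4*P
p(z) = 1
o = 64 (o = (-4 + 4*3)² = (-4 + 12)² = 8² = 64)
X = 75/8 (X = (((64 - (0 + 0)) + 1) + 10)/8 = (((64 - 1*0) + 1) + 10)/8 = (((64 + 0) + 1) + 10)/8 = ((64 + 1) + 10)/8 = (65 + 10)/8 = (⅛)*75 = 75/8 ≈ 9.3750)
(X*(-31))*14 = ((75/8)*(-31))*14 = -2325/8*14 = -16275/4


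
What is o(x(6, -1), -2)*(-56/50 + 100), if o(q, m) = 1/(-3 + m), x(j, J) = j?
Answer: -2472/125 ≈ -19.776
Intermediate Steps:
o(x(6, -1), -2)*(-56/50 + 100) = (-56/50 + 100)/(-3 - 2) = (-56*1/50 + 100)/(-5) = -(-28/25 + 100)/5 = -⅕*2472/25 = -2472/125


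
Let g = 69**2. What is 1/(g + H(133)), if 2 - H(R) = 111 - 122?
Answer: 1/4774 ≈ 0.00020947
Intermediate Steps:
H(R) = 13 (H(R) = 2 - (111 - 122) = 2 - 1*(-11) = 2 + 11 = 13)
g = 4761
1/(g + H(133)) = 1/(4761 + 13) = 1/4774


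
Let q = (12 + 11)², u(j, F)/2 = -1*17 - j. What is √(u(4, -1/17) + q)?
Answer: √487 ≈ 22.068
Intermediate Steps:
u(j, F) = -34 - 2*j (u(j, F) = 2*(-1*17 - j) = 2*(-17 - j) = -34 - 2*j)
q = 529 (q = 23² = 529)
√(u(4, -1/17) + q) = √((-34 - 2*4) + 529) = √((-34 - 8) + 529) = √(-42 + 529) = √487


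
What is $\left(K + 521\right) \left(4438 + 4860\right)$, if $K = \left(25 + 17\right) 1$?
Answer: $5234774$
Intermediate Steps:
$K = 42$ ($K = 42 \cdot 1 = 42$)
$\left(K + 521\right) \left(4438 + 4860\right) = \left(42 + 521\right) \left(4438 + 4860\right) = 563 \cdot 9298 = 5234774$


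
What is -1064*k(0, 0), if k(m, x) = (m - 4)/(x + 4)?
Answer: 1064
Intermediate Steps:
k(m, x) = (-4 + m)/(4 + x)
-1064*k(0, 0) = -1064*(-4 + 0)/(4 + 0) = -1064*(-4)/4 = -266*(-4) = -1064*(-1) = 1064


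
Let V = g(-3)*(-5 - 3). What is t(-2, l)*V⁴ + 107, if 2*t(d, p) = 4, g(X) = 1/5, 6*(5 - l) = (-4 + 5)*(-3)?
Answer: 75067/625 ≈ 120.11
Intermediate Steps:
l = 11/2 (l = 5 - (-4 + 5)*(-3)/6 = 5 - (-3)/6 = 5 - ⅙*(-3) = 5 + ½ = 11/2 ≈ 5.5000)
g(X) = ⅕
V = -8/5 (V = (-5 - 3)/5 = (⅕)*(-8) = -8/5 ≈ -1.6000)
t(d, p) = 2 (t(d, p) = (½)*4 = 2)
t(-2, l)*V⁴ + 107 = 2*(-8/5)⁴ + 107 = 2*(4096/625) + 107 = 8192/625 + 107 = 75067/625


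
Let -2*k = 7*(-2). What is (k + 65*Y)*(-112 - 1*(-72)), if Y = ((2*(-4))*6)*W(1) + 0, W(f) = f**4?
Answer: 124520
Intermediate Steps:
Y = -48 (Y = ((2*(-4))*6)*1**4 + 0 = -8*6*1 + 0 = -48*1 + 0 = -48 + 0 = -48)
k = 7 (k = -7*(-2)/2 = -1/2*(-14) = 7)
(k + 65*Y)*(-112 - 1*(-72)) = (7 + 65*(-48))*(-112 - 1*(-72)) = (7 - 3120)*(-112 + 72) = -3113*(-40) = 124520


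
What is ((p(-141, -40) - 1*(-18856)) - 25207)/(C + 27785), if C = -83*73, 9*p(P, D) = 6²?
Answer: -6347/21726 ≈ -0.29214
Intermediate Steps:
p(P, D) = 4 (p(P, D) = (⅑)*6² = (⅑)*36 = 4)
C = -6059
((p(-141, -40) - 1*(-18856)) - 25207)/(C + 27785) = ((4 - 1*(-18856)) - 25207)/(-6059 + 27785) = ((4 + 18856) - 25207)/21726 = (18860 - 25207)*(1/21726) = -6347*1/21726 = -6347/21726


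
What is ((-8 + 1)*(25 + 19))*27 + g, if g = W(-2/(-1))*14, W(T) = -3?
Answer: -8358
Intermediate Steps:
g = -42 (g = -3*14 = -42)
((-8 + 1)*(25 + 19))*27 + g = ((-8 + 1)*(25 + 19))*27 - 42 = -7*44*27 - 42 = -308*27 - 42 = -8316 - 42 = -8358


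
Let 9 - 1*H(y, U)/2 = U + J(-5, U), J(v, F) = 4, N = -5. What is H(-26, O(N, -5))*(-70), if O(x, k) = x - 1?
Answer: -1540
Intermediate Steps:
O(x, k) = -1 + x
H(y, U) = 10 - 2*U (H(y, U) = 18 - 2*(U + 4) = 18 - 2*(4 + U) = 18 + (-8 - 2*U) = 10 - 2*U)
H(-26, O(N, -5))*(-70) = (10 - 2*(-1 - 5))*(-70) = (10 - 2*(-6))*(-70) = (10 + 12)*(-70) = 22*(-70) = -1540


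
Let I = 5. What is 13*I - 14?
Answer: 51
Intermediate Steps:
13*I - 14 = 13*5 - 14 = 65 - 14 = 51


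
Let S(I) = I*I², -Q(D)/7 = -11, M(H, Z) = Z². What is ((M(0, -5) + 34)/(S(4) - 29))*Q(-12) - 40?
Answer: 449/5 ≈ 89.800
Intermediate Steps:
Q(D) = 77 (Q(D) = -7*(-11) = 77)
S(I) = I³
((M(0, -5) + 34)/(S(4) - 29))*Q(-12) - 40 = (((-5)² + 34)/(4³ - 29))*77 - 40 = ((25 + 34)/(64 - 29))*77 - 40 = (59/35)*77 - 40 = 649/5 - 40 = 449/5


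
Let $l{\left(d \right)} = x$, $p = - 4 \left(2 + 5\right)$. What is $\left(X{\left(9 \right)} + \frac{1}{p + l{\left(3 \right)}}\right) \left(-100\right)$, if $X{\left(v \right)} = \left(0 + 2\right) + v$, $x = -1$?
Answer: $- \frac{31800}{29} \approx -1096.6$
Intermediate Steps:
$p = -28$ ($p = \left(-4\right) 7 = -28$)
$l{\left(d \right)} = -1$
$X{\left(v \right)} = 2 + v$
$\left(X{\left(9 \right)} + \frac{1}{p + l{\left(3 \right)}}\right) \left(-100\right) = \left(\left(2 + 9\right) + \frac{1}{-28 - 1}\right) \left(-100\right) = \left(11 + \frac{1}{-29}\right) \left(-100\right) = \left(11 - \frac{1}{29}\right) \left(-100\right) = \frac{318}{29} \left(-100\right) = - \frac{31800}{29}$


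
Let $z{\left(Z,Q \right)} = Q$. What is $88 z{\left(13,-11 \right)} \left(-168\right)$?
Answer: $162624$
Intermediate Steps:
$88 z{\left(13,-11 \right)} \left(-168\right) = 88 \left(-11\right) \left(-168\right) = \left(-968\right) \left(-168\right) = 162624$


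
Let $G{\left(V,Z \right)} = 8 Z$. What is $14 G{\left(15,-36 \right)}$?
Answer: $-4032$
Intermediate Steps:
$14 G{\left(15,-36 \right)} = 14 \cdot 8 \left(-36\right) = 14 \left(-288\right) = -4032$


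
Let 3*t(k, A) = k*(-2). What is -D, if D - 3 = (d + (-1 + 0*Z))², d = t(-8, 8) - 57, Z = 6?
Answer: -24991/9 ≈ -2776.8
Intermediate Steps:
t(k, A) = -2*k/3 (t(k, A) = (k*(-2))/3 = (-2*k)/3 = -2*k/3)
d = -155/3 (d = -⅔*(-8) - 57 = 16/3 - 57 = -155/3 ≈ -51.667)
D = 24991/9 (D = 3 + (-155/3 + (-1 + 0*6))² = 3 + (-155/3 + (-1 + 0))² = 3 + (-155/3 - 1)² = 3 + (-158/3)² = 3 + 24964/9 = 24991/9 ≈ 2776.8)
-D = -1*24991/9 = -24991/9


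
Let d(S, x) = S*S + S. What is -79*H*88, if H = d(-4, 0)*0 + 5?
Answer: -34760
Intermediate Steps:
d(S, x) = S + S**2 (d(S, x) = S**2 + S = S + S**2)
H = 5 (H = -4*(1 - 4)*0 + 5 = -4*(-3)*0 + 5 = 12*0 + 5 = 0 + 5 = 5)
-79*H*88 = -79*5*88 = -395*88 = -1*34760 = -34760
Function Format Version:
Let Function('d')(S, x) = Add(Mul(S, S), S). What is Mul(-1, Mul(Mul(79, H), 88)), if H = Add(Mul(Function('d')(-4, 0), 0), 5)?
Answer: -34760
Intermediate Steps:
Function('d')(S, x) = Add(S, Pow(S, 2)) (Function('d')(S, x) = Add(Pow(S, 2), S) = Add(S, Pow(S, 2)))
H = 5 (H = Add(Mul(Mul(-4, Add(1, -4)), 0), 5) = Add(Mul(Mul(-4, -3), 0), 5) = Add(Mul(12, 0), 5) = Add(0, 5) = 5)
Mul(-1, Mul(Mul(79, H), 88)) = Mul(-1, Mul(Mul(79, 5), 88)) = Mul(-1, Mul(395, 88)) = Mul(-1, 34760) = -34760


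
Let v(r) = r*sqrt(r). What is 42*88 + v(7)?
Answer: 3696 + 7*sqrt(7) ≈ 3714.5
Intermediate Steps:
v(r) = r**(3/2)
42*88 + v(7) = 42*88 + 7**(3/2) = 3696 + 7*sqrt(7)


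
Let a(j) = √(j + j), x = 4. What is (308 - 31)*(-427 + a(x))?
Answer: -118279 + 554*√2 ≈ -1.1750e+5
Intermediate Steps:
a(j) = √2*√j (a(j) = √(2*j) = √2*√j)
(308 - 31)*(-427 + a(x)) = (308 - 31)*(-427 + √2*√4) = 277*(-427 + √2*2) = 277*(-427 + 2*√2) = -118279 + 554*√2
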